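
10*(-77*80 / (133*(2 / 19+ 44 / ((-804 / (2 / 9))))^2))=-683948529 / 12800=-53433.48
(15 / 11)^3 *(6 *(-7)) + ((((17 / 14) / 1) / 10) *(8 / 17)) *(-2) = -4966574 / 46585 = -106.61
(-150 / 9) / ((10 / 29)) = -145 / 3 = -48.33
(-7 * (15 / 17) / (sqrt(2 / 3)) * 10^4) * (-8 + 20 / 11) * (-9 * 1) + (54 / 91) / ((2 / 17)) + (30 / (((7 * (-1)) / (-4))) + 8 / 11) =22937 / 1001 -18900000 * sqrt(6) / 11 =-4208645.83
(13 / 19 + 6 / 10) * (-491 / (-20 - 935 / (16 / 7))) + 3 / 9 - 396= -771256429 / 1956525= -394.20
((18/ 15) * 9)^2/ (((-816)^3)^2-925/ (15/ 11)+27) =4374/ 11070627046332801175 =0.00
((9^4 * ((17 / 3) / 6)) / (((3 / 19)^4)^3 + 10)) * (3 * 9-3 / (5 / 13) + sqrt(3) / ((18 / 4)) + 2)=3047734643554103697 * sqrt(3) / 22133149191193051 + 1453769424975307463469 / 110665745955965255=13375.08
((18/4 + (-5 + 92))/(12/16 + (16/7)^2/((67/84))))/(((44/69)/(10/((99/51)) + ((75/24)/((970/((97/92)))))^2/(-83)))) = 174934430472347/1727635103744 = 101.26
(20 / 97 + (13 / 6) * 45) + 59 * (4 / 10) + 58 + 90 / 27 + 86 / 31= 16726171 / 90210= 185.41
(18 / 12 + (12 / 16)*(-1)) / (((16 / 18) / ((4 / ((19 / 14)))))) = 189 / 76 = 2.49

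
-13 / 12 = -1.08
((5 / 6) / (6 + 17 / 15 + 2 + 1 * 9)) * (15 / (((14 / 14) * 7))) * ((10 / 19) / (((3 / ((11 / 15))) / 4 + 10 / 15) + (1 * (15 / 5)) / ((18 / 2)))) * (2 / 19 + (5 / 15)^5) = 3471875 / 1238765724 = 0.00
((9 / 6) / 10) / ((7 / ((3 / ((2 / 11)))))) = 99 / 280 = 0.35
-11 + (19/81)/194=-172835/15714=-11.00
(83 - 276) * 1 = -193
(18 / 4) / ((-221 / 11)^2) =1089 / 97682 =0.01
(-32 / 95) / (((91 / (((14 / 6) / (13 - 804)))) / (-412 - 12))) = -13568 / 2930655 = -0.00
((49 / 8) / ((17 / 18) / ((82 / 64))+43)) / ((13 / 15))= 271215 / 1678456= 0.16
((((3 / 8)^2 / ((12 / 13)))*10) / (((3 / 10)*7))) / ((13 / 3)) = 75 / 448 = 0.17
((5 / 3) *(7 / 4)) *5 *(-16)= -700 / 3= -233.33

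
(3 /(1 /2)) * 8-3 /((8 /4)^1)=93 /2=46.50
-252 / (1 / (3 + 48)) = -12852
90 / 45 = 2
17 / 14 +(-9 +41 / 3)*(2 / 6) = 349 / 126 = 2.77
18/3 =6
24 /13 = 1.85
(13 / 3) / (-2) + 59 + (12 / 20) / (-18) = 284 / 5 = 56.80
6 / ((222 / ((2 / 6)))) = 1 / 111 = 0.01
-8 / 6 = -4 / 3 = -1.33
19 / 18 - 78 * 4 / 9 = -605 / 18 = -33.61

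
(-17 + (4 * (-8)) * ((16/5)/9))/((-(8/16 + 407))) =2554/36675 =0.07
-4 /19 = -0.21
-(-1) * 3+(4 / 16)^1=13 / 4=3.25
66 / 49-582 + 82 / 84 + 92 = -143377 / 294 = -487.68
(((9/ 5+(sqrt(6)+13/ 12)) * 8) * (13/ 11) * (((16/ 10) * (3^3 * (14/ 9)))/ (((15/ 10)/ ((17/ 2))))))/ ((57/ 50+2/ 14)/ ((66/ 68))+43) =10395840 * sqrt(6)/ 127979+29974672/ 127979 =433.19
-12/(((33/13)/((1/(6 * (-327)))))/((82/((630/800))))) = 170560/679833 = 0.25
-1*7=-7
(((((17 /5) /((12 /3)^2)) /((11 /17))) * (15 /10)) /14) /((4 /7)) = 867 /14080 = 0.06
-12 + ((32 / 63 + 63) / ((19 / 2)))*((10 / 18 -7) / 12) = -503857 / 32319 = -15.59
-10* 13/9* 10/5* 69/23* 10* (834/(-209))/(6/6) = 722800/209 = 3458.37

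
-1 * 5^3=-125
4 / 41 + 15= 619 / 41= 15.10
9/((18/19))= 19/2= 9.50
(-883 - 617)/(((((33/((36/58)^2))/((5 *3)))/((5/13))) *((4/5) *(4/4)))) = -15187500/120263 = -126.29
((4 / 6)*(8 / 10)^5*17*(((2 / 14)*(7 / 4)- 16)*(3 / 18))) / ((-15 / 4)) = 121856 / 46875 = 2.60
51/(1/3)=153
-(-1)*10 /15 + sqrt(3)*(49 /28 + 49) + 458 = 203*sqrt(3) /4 + 1376 /3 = 546.57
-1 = -1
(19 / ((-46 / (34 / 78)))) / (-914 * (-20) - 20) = -323 / 32758440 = -0.00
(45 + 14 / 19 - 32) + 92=2009 / 19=105.74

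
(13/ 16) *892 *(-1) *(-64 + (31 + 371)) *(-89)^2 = -3880743451/ 2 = -1940371725.50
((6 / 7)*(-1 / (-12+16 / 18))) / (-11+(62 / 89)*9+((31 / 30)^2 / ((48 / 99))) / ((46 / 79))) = -10611648 / 130424693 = -0.08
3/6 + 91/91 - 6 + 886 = 881.50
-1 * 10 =-10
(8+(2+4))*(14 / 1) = 196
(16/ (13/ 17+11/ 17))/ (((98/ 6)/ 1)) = 0.69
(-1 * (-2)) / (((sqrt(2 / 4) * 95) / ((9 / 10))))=9 * sqrt(2) / 475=0.03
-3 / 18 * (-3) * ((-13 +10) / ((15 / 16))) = -8 / 5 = -1.60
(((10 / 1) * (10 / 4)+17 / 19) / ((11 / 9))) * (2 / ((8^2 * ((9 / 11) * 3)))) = 41 / 152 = 0.27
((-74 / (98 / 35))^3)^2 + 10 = 40089476317115 / 117649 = 340754926.24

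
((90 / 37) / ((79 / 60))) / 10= 540 / 2923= 0.18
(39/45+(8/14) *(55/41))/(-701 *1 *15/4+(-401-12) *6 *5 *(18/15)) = -0.00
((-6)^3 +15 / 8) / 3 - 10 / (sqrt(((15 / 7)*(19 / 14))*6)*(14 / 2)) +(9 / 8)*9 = -245 / 4 - 2*sqrt(95) / 57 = -61.59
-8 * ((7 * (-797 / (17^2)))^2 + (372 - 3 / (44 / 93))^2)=-21680163844417 / 20212082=-1072633.88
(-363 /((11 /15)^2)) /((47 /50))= -33750 /47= -718.09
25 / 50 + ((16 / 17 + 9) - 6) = 151 / 34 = 4.44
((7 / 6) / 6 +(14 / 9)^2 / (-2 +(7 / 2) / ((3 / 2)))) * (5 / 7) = 575 / 108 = 5.32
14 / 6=7 / 3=2.33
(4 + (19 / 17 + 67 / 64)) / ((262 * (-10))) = -6707 / 2850560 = -0.00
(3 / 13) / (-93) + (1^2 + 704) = 284114 / 403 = 705.00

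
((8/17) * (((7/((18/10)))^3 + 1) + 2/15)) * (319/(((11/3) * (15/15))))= 50693392/20655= 2454.29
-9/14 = -0.64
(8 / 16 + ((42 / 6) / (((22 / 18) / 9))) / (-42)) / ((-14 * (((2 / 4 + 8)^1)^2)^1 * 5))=16 / 111265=0.00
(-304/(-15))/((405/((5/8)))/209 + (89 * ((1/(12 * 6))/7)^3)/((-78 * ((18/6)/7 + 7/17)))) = 604250171965440/92440689552583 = 6.54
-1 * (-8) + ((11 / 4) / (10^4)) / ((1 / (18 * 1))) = 160099 / 20000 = 8.00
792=792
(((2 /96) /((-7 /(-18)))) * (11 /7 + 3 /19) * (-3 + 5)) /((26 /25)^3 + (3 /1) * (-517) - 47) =-1796875 /15486361996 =-0.00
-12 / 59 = -0.20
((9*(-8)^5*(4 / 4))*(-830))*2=489553920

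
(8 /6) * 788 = 3152 /3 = 1050.67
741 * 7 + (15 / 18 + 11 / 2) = 15580 / 3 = 5193.33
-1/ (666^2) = -1/ 443556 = -0.00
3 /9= 1 /3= 0.33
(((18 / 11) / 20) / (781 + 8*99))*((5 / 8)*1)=9 / 276848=0.00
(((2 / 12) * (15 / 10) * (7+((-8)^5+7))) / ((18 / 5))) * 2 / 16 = -27295 / 96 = -284.32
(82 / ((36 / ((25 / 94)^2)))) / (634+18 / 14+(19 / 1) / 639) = 12735625 / 50219688752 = 0.00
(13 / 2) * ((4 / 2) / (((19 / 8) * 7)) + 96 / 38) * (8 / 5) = 18304 / 665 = 27.52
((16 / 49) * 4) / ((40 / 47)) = 376 / 245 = 1.53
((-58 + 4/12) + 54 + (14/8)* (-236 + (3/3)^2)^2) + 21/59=68421431/708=96640.44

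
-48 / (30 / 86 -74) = 2064 / 3167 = 0.65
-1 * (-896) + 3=899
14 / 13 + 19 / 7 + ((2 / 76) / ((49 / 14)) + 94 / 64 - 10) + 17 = 678735 / 55328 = 12.27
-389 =-389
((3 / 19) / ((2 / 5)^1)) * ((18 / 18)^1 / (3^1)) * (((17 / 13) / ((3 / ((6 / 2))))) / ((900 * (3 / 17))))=289 / 266760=0.00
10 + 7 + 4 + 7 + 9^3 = 757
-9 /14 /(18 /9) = -9 /28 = -0.32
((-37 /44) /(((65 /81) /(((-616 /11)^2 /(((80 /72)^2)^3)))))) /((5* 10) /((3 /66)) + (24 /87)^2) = -7292750672277 /4593696250000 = -1.59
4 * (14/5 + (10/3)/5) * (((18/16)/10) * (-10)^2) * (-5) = -780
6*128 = 768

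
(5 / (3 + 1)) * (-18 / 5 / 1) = -9 / 2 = -4.50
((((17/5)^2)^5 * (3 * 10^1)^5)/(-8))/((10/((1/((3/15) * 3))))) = -326591011872738/3125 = -104509123799.28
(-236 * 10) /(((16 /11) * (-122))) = 3245 /244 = 13.30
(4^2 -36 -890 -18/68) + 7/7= -30915/34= -909.26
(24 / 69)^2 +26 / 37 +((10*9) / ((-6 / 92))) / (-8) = 6784929 / 39146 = 173.32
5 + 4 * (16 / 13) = 129 / 13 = 9.92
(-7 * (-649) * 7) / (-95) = -31801 / 95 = -334.75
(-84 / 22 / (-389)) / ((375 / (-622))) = -0.02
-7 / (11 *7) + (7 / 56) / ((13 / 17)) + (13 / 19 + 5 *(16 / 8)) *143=33210753 / 21736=1527.91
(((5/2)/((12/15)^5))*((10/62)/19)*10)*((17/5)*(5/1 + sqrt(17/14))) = 1328125*sqrt(238)/8443904 + 6640625/603136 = 13.44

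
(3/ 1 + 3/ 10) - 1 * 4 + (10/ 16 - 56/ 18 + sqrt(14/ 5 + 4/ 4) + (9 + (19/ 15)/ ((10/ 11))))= sqrt(95)/ 5 + 12973/ 1800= 9.16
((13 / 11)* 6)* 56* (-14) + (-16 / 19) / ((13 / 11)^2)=-196380368 / 35321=-5559.88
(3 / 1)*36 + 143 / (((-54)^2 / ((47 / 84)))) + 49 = 38462929 / 244944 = 157.03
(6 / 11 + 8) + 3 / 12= 387 / 44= 8.80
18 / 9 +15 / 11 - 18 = -161 / 11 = -14.64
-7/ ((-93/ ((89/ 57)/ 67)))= 623/ 355167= 0.00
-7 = -7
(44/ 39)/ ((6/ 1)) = 22/ 117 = 0.19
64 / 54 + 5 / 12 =173 / 108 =1.60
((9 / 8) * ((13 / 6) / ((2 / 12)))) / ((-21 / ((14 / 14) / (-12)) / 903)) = 1677 / 32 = 52.41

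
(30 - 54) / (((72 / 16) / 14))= -224 / 3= -74.67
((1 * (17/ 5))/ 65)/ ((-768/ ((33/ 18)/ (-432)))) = 187/ 646963200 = 0.00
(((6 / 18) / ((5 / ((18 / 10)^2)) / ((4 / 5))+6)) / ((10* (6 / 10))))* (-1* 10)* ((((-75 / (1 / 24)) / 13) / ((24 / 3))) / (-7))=-40500 / 233779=-0.17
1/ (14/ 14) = 1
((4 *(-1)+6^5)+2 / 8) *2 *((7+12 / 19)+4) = 6870669 / 38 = 180807.08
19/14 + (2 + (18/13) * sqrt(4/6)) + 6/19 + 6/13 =6 * sqrt(6)/13 + 14297/3458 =5.27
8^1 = 8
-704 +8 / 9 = -6328 / 9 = -703.11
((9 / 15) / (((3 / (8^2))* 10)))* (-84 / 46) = -1344 / 575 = -2.34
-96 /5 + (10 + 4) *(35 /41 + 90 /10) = 24344 /205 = 118.75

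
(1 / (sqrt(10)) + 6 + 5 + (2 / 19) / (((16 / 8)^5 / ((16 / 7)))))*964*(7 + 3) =964*sqrt(10) + 14112960 / 133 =109160.92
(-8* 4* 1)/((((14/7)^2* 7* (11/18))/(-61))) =8784/77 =114.08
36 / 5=7.20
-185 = -185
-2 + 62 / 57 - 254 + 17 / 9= -43267 / 171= -253.02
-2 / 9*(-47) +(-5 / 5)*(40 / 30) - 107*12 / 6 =-1844 / 9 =-204.89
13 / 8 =1.62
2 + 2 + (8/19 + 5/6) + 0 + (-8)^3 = -57769/114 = -506.75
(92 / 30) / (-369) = -46 / 5535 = -0.01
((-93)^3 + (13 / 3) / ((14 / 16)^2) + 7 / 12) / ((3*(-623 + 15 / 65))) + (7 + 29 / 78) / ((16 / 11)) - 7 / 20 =404029477949 / 928287360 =435.24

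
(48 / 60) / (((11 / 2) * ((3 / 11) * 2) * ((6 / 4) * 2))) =0.09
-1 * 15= -15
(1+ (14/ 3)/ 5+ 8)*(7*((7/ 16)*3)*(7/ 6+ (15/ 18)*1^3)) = 7301/ 40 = 182.52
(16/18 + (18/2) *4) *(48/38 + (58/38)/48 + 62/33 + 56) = 5474597/2508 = 2182.85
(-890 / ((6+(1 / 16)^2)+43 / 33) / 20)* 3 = -1127808 / 61729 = -18.27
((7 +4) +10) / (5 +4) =7 / 3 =2.33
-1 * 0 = 0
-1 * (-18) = 18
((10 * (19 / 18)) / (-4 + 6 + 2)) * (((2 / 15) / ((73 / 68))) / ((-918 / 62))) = -0.02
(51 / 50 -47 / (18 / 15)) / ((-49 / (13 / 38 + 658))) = 23857879 / 46550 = 512.52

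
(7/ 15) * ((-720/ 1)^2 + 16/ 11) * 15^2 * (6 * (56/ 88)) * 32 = 804724945920/ 121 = 6650619387.77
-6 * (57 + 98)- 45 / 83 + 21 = -909.54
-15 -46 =-61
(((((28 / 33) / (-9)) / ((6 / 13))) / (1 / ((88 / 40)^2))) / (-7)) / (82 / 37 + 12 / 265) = 280423 / 4490235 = 0.06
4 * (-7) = -28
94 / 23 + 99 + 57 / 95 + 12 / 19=227936 / 2185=104.32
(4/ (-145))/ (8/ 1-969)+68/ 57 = 9475688/ 7942665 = 1.19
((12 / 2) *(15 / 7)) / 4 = 3.21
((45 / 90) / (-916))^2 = 1 / 3356224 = 0.00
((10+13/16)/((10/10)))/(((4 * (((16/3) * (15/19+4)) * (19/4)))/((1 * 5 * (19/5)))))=9861/23296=0.42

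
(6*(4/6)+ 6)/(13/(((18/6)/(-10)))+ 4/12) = -10/43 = -0.23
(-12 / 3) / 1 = -4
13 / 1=13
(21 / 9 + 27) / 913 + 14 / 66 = 223 / 913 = 0.24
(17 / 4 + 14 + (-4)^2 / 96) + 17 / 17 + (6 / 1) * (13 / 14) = 2099 / 84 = 24.99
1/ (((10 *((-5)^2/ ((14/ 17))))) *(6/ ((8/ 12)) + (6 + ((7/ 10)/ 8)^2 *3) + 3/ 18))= 768/ 3541355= 0.00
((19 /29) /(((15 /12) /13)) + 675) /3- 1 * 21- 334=-127.73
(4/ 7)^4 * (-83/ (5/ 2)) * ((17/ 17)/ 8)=-5312/ 12005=-0.44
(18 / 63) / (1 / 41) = 82 / 7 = 11.71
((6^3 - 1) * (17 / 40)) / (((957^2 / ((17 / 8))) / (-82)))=-509507 / 29307168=-0.02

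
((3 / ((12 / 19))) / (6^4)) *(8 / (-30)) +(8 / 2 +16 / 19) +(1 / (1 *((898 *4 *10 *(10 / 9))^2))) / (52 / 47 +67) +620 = 397160965349879242973 / 635619115992960000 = 624.84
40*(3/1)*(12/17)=1440/17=84.71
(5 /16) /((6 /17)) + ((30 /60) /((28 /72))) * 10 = 9235 /672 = 13.74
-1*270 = -270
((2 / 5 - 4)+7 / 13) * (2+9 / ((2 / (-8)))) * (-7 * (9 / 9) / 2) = -23681 / 65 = -364.32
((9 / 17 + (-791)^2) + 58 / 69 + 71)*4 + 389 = 2936491109 / 1173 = 2503402.48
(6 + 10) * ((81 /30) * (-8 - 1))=-1944 /5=-388.80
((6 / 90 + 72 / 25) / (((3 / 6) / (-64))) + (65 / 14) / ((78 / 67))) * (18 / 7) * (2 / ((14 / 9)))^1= -21159603 / 17150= -1233.80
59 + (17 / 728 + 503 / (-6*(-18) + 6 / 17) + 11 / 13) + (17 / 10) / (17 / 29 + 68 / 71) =41133083711 / 626906280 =65.61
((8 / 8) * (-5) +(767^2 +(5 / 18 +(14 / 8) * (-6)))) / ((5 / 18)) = 10588928 / 5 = 2117785.60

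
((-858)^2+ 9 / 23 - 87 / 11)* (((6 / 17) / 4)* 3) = 838114155 / 4301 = 194864.95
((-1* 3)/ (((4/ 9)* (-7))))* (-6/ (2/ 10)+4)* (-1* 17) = 5967/ 14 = 426.21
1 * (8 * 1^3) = 8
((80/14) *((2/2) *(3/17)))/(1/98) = 1680/17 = 98.82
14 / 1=14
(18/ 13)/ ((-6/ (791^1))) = -2373/ 13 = -182.54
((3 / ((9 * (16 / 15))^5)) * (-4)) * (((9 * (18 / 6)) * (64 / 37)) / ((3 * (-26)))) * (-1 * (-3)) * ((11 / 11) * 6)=3125 / 1970176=0.00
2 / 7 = 0.29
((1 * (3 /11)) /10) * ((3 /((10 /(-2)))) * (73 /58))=-657 /31900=-0.02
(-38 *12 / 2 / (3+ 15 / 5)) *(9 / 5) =-342 / 5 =-68.40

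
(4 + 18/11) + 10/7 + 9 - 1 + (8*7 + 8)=6088/77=79.06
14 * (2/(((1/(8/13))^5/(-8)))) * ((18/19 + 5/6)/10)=-372506624/105818505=-3.52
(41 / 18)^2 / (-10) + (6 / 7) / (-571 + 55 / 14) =-13384339 / 25722360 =-0.52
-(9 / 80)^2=-81 / 6400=-0.01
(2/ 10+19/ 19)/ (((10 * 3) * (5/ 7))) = 7/ 125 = 0.06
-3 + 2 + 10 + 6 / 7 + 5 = 104 / 7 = 14.86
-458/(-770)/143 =229/55055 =0.00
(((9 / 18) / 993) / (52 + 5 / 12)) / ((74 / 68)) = 4 / 453139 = 0.00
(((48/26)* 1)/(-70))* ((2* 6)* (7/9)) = -0.25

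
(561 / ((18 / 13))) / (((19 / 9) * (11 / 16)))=279.16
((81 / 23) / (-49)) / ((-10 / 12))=486 / 5635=0.09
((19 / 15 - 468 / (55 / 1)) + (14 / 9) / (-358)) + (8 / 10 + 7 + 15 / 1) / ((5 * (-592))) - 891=-117792959497 / 131135400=-898.25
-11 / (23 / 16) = -176 / 23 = -7.65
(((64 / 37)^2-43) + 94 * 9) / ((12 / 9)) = 3310209 / 5476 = 604.49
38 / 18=19 / 9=2.11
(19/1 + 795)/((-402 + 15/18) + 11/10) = -12210/6001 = -2.03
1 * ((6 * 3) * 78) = 1404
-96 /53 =-1.81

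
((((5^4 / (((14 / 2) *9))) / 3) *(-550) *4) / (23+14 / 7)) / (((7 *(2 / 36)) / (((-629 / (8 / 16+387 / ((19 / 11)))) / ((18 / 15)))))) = 6573050000 / 3763053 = 1746.73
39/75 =13/25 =0.52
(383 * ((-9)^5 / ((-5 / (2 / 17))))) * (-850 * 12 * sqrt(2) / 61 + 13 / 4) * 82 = -10176804861.86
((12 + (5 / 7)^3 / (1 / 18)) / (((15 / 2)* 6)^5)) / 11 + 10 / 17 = 2320748754824 / 3945272821875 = 0.59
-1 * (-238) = 238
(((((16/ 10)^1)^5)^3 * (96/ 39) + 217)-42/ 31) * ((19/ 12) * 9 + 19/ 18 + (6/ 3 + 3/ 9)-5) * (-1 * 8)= -308753.47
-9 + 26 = 17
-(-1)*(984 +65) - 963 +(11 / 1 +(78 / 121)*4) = 12049 / 121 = 99.58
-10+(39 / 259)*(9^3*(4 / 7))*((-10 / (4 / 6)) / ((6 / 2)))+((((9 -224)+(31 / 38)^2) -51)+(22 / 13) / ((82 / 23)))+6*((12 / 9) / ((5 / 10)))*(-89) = -2012.49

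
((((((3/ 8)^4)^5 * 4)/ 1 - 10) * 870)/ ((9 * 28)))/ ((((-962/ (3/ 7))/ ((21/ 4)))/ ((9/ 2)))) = 868016862514519526745/ 2388853357545386934272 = 0.36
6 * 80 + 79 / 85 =40879 / 85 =480.93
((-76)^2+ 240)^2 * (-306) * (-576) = 6379102273536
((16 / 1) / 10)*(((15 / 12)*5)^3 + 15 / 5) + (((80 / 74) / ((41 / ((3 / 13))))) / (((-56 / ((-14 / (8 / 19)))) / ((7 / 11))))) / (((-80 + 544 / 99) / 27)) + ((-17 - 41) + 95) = 1258026513331 / 2909241920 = 432.42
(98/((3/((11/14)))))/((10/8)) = 308/15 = 20.53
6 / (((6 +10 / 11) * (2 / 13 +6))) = 429 / 3040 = 0.14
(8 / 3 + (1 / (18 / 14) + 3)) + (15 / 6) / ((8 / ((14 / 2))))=1243 / 144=8.63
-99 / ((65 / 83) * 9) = -913 / 65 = -14.05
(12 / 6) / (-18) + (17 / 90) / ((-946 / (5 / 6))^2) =-64433867 / 579905568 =-0.11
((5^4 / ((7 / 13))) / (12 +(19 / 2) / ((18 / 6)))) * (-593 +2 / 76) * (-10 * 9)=543206250 / 133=4084257.52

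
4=4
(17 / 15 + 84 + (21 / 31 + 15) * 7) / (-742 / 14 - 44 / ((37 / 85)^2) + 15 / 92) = -11413029916 / 16694201685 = -0.68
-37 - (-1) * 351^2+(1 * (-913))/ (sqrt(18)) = 123164 - 913 * sqrt(2)/ 6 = 122948.80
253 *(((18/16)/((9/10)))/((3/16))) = 1686.67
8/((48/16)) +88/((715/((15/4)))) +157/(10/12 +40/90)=113020/897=126.00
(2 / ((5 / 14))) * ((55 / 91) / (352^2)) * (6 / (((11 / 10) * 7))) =15 / 704704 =0.00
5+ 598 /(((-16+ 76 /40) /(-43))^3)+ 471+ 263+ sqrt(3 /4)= sqrt(3) /2+ 49616766319 /2803221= 17700.78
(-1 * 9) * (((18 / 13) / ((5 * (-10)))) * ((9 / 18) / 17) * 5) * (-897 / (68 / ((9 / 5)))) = -50301 / 57800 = -0.87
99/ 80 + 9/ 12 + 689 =55279/ 80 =690.99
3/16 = 0.19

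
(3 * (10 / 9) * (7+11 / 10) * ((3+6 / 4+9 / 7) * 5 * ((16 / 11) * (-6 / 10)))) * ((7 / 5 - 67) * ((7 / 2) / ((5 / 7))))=60256224 / 275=219113.54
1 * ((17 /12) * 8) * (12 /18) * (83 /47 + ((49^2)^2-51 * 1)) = 18424146644 /423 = 43555902.23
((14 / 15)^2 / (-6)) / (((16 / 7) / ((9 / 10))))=-343 / 6000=-0.06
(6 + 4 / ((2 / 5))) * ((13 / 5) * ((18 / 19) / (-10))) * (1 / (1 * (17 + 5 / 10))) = -0.23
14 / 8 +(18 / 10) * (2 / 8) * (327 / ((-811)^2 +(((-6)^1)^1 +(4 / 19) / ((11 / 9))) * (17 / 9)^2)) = 32478921691 / 18557011345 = 1.75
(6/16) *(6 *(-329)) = -2961/4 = -740.25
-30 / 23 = -1.30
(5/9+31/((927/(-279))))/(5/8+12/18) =-6.79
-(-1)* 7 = 7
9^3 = 729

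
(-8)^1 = -8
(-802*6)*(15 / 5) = -14436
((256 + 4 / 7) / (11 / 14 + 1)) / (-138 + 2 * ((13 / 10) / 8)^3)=-36782080 / 35325803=-1.04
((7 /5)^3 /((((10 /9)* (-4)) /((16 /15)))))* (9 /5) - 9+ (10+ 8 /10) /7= -945279 /109375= -8.64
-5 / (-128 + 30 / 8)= 20 / 497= 0.04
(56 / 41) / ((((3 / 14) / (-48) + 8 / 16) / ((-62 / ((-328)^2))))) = -12152 / 7650231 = -0.00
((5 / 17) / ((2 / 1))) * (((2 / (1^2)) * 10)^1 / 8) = 25 / 68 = 0.37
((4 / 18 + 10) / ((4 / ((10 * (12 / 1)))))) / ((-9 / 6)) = -1840 / 9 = -204.44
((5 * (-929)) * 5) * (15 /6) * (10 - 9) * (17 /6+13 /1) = -11031875 /12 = -919322.92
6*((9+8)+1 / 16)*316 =64701 / 2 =32350.50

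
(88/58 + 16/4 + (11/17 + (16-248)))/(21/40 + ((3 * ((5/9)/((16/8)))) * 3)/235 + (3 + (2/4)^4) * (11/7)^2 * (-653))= 418627120/9153058213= 0.05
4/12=1/3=0.33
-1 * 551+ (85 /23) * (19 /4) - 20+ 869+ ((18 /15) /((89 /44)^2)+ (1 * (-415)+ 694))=2167422567 /3643660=594.85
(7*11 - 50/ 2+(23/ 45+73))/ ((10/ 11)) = 31064/ 225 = 138.06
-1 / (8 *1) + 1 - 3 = -17 / 8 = -2.12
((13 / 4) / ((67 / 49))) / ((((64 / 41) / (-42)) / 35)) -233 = -2471.34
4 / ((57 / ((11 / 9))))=44 / 513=0.09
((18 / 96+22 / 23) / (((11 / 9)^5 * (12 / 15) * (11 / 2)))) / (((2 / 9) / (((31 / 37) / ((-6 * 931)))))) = -11559727485 / 179657487442048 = -0.00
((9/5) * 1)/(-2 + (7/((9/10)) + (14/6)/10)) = 162/541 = 0.30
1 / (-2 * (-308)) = 1 / 616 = 0.00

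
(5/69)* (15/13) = 0.08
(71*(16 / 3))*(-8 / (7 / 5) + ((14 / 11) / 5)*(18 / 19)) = -2072.49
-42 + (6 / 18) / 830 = -104579 / 2490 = -42.00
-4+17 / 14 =-39 / 14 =-2.79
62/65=0.95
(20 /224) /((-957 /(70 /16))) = -25 /61248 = -0.00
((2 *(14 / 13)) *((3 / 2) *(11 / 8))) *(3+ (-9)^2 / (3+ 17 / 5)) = 115731 / 1664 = 69.55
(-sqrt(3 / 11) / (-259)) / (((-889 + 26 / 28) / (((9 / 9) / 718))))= -sqrt(33) / 1816622929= -0.00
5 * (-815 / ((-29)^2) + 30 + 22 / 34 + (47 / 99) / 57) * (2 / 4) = 11975153585 / 161355942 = 74.22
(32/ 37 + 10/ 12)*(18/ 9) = 377/ 111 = 3.40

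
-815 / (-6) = 815 / 6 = 135.83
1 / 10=0.10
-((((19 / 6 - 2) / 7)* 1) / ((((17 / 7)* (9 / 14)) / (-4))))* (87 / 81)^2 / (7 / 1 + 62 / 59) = 9725324 / 158940225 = 0.06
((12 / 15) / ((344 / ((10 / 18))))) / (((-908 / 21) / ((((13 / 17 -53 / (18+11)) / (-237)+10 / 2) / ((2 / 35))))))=-143258605 / 54743280048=-0.00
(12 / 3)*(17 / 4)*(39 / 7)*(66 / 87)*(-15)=-218790 / 203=-1077.78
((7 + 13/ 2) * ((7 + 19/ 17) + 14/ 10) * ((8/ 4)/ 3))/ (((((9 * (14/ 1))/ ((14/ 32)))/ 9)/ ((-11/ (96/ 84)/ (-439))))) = 0.06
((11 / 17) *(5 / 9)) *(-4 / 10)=-22 / 153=-0.14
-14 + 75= 61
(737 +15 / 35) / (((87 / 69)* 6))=2047 / 21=97.48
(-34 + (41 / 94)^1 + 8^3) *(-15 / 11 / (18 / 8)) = -149910 / 517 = -289.96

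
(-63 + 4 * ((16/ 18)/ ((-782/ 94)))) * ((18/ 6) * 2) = -380.56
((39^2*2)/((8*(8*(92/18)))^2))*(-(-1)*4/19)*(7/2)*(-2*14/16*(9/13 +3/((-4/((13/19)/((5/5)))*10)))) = -2940874209/125153443840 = -0.02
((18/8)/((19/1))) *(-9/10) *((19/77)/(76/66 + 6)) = -243/66080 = -0.00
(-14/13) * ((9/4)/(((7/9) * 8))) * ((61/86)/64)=-4941/1144832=-0.00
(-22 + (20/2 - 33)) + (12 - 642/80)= -1641/40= -41.02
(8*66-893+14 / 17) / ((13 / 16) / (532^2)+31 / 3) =-84105676032 / 2386459031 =-35.24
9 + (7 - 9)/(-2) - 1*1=9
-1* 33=-33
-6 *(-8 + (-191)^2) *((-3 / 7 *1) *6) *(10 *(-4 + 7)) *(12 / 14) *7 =709035120 / 7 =101290731.43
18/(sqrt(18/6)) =6*sqrt(3) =10.39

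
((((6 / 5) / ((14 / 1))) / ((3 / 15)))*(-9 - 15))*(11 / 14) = -396 / 49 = -8.08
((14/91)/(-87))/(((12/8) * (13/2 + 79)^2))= -16/99214713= -0.00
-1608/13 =-123.69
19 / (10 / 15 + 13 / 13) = 57 / 5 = 11.40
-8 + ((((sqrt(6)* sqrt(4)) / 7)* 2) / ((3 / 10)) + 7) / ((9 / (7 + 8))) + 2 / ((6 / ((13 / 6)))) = 79 / 18 + 200* sqrt(6) / 63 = 12.17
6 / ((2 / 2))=6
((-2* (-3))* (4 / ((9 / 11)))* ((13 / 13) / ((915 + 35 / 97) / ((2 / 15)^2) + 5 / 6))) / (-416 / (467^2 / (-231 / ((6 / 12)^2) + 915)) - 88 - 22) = -930803852 / 179698119736765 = -0.00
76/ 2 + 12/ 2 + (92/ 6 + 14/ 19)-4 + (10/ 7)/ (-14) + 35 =254074/ 2793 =90.97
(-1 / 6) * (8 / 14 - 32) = 110 / 21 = 5.24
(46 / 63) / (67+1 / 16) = 0.01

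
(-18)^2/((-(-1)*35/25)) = 1620/7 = 231.43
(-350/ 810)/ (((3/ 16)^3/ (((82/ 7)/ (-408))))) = 209920/ 111537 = 1.88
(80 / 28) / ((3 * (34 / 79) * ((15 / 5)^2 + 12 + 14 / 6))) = 79 / 833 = 0.09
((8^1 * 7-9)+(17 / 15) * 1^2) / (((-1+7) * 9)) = 361 / 405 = 0.89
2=2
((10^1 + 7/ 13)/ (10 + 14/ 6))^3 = 69426531/ 111284641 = 0.62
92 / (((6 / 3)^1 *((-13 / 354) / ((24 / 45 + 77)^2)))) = -7341744532 / 975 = -7529994.39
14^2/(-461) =-196/461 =-0.43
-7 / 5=-1.40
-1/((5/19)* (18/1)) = -19/90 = -0.21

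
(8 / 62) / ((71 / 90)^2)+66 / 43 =11707086 / 6719653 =1.74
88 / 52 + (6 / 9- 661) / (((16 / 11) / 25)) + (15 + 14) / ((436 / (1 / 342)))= -43994370293 / 3876912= -11347.79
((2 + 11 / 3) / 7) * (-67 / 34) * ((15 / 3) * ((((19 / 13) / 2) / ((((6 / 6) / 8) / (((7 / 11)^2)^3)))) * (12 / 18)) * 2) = -4.13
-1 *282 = -282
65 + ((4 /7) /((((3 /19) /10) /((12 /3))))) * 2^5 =4697.38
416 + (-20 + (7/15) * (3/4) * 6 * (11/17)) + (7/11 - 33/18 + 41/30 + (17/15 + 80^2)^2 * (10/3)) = 6896029759387/50490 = 136582090.70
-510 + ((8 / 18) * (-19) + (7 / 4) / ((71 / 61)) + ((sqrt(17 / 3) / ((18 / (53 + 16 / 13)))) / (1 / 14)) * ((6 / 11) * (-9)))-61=-1477217 / 2556-9870 * sqrt(51) / 143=-1070.85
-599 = -599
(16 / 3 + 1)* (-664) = -12616 / 3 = -4205.33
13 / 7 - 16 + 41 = 188 / 7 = 26.86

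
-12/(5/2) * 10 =-48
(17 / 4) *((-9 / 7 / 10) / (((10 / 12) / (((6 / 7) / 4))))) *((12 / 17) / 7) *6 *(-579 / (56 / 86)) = 18149913 / 240100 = 75.59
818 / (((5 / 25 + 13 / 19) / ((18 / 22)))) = 116565 / 154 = 756.92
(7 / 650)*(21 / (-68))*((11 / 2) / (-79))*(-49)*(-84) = 1663893 / 1745900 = 0.95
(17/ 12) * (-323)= -5491/ 12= -457.58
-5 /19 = -0.26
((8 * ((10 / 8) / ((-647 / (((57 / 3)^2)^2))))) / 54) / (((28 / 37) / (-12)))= 24109385 / 40761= 591.48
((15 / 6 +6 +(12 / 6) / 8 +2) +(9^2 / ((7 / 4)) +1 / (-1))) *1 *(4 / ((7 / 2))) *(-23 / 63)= -24058 / 1029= -23.38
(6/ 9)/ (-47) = -2/ 141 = -0.01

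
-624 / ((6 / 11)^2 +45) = -25168 / 1827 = -13.78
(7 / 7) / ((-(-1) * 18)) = 1 / 18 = 0.06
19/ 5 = 3.80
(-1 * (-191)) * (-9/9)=-191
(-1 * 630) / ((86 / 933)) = -293895 / 43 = -6834.77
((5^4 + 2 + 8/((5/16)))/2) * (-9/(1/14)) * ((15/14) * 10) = -440505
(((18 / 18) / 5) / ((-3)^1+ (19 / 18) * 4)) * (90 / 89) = 162 / 979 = 0.17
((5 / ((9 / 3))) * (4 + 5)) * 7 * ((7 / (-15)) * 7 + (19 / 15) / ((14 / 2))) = -324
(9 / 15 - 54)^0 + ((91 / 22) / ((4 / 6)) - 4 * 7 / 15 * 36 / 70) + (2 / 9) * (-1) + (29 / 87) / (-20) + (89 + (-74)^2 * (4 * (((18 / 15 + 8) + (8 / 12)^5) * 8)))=109279271633 / 66825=1635305.22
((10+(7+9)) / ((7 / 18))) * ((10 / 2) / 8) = 585 / 14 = 41.79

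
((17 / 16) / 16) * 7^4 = 40817 / 256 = 159.44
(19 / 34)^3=0.17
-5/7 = -0.71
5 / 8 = 0.62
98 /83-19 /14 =-205 /1162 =-0.18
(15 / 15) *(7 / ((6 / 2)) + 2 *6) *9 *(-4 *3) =-1548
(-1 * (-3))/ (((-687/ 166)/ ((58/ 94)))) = -0.45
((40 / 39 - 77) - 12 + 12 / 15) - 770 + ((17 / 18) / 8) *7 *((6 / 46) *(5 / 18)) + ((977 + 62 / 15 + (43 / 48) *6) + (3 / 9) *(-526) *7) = -1418225137 / 1291680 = -1097.97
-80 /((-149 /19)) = 1520 /149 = 10.20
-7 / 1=-7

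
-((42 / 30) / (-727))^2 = -49 / 13213225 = -0.00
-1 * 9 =-9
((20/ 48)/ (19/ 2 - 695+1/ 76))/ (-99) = 95/ 15472809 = 0.00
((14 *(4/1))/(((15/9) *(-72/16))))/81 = -112/1215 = -0.09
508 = 508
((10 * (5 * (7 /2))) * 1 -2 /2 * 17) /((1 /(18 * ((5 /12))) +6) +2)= 1185 /61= 19.43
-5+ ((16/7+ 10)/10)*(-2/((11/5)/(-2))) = -213/77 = -2.77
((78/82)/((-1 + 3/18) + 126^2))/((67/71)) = 1278/20127269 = 0.00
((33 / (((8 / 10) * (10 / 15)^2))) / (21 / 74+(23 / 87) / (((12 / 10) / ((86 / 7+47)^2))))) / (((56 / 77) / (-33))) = -255077052615 / 46917500416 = -5.44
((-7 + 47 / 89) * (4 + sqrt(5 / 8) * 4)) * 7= -324.48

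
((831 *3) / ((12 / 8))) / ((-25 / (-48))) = 79776 / 25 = 3191.04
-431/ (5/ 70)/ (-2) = 3017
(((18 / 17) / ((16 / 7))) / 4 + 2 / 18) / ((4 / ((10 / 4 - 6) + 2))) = -1111 / 13056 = -0.09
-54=-54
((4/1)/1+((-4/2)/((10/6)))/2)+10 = 67/5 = 13.40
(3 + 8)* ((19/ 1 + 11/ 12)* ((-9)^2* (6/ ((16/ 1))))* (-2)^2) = 26618.62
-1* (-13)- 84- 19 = -90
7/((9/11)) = 77/9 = 8.56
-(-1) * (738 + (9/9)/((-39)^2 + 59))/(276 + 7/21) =3498123/1309820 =2.67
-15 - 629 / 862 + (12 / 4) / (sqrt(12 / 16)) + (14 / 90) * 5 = -115997 / 7758 + 2 * sqrt(3) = -11.49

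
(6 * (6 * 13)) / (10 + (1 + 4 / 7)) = 364 / 9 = 40.44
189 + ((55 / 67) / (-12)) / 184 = 27959849 / 147936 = 189.00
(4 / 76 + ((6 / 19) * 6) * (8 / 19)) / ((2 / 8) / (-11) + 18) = 13508 / 285551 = 0.05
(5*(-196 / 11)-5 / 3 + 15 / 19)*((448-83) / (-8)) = 10294825 / 2508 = 4104.79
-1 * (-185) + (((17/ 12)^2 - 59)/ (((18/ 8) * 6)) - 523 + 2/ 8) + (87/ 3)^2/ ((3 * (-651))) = -144441737/ 421848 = -342.40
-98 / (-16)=49 / 8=6.12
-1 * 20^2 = -400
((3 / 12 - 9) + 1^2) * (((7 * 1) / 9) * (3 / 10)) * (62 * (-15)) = 6727 / 4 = 1681.75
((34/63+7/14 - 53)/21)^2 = 42863209/7001316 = 6.12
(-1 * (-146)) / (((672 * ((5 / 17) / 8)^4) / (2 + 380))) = 596241051136 / 13125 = 45427889.61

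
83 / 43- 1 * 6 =-175 / 43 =-4.07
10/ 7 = 1.43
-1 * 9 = -9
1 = 1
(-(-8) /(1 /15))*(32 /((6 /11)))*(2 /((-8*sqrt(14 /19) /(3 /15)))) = -410.07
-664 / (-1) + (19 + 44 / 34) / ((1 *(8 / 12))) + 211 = 30785 / 34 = 905.44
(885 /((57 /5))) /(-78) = -1475 /1482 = -1.00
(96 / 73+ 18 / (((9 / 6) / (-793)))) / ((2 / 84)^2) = -1225225008 / 73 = -16783904.22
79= 79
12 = 12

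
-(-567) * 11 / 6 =2079 / 2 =1039.50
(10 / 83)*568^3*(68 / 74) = 62305146880 / 3071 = 20288227.57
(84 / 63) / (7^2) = 4 / 147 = 0.03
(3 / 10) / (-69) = -1 / 230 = -0.00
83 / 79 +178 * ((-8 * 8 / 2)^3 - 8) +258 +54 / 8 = -5833862.20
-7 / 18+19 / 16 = 115 / 144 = 0.80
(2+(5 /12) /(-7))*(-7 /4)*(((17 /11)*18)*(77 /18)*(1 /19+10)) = -3704827 /912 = -4062.31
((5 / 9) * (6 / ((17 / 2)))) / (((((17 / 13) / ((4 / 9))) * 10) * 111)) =104 / 866133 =0.00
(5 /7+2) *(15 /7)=285 /49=5.82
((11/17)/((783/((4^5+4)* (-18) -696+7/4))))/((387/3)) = -844723/6868476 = -0.12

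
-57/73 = -0.78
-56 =-56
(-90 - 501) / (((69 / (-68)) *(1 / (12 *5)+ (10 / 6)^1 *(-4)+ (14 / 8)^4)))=17146880 / 80339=213.43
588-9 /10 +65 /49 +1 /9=2595451 /4410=588.54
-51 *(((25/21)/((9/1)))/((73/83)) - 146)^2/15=-68838082496273/951786045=-72325.16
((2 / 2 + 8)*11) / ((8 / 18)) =222.75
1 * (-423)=-423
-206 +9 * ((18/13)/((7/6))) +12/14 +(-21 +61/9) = -24416/117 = -208.68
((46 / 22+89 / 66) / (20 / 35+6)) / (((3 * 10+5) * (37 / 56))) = 3178 / 140415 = 0.02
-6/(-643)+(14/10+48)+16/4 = 171711/3215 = 53.41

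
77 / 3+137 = 488 / 3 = 162.67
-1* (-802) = 802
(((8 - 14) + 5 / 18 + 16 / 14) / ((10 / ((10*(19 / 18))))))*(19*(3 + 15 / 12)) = -3541049 / 9072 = -390.33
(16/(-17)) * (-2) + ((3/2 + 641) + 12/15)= 109681/170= 645.18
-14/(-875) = 2/125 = 0.02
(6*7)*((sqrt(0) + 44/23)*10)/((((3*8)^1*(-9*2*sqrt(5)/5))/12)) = -49.91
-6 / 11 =-0.55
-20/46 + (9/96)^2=-10033/23552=-0.43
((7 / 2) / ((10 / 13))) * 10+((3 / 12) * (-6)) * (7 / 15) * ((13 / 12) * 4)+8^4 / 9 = 22391 / 45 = 497.58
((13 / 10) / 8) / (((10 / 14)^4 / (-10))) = -31213 / 5000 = -6.24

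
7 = 7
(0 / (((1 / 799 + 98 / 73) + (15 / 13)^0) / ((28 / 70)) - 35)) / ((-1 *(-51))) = 0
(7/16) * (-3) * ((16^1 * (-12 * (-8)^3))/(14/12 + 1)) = -59549.54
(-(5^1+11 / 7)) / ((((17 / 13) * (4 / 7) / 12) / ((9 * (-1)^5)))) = 16146 / 17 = 949.76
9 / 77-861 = -66288 / 77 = -860.88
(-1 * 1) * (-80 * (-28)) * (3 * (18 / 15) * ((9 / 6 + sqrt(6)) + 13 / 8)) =-25200 - 8064 * sqrt(6) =-44952.69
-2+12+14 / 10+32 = 217 / 5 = 43.40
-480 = -480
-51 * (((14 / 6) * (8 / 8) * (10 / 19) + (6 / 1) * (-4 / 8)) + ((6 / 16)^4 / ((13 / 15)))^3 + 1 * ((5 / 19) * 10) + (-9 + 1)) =1044605982790075273 / 2868557117390848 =364.16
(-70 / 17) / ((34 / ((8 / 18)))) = -140 / 2601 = -0.05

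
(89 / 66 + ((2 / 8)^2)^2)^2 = 130530625 / 71368704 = 1.83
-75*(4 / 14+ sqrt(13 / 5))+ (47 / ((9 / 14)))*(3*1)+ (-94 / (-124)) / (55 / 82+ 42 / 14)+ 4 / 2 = 800245 / 3999 -15*sqrt(65) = 79.18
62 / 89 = 0.70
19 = 19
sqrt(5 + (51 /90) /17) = sqrt(4530) /30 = 2.24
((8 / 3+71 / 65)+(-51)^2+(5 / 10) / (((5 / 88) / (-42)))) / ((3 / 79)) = 34432624 / 585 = 58859.19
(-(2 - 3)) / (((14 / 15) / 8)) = 60 / 7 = 8.57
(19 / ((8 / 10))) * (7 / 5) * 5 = 665 / 4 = 166.25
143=143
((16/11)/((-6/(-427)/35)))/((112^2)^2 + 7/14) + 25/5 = 5.00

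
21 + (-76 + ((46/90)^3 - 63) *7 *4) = -165415699/91125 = -1815.26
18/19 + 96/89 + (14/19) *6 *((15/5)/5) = 2082/445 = 4.68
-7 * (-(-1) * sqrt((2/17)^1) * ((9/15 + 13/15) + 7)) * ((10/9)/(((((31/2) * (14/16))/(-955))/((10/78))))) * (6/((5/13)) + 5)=399755360 * sqrt(34)/554931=4200.44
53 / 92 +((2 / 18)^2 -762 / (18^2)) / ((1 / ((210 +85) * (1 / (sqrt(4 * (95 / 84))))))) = 53 / 92 -22361 * sqrt(1995) / 3078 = -323.91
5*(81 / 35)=81 / 7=11.57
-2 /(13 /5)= -0.77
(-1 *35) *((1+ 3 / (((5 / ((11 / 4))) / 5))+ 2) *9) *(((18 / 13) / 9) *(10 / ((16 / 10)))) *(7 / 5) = -496125 / 104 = -4770.43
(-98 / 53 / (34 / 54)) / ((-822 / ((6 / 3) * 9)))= 7938 / 123437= 0.06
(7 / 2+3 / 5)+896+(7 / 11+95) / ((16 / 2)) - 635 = 277.05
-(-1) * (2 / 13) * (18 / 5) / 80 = 9 / 1300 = 0.01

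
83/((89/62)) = 5146/89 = 57.82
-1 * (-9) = 9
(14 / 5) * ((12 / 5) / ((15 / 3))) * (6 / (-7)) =-144 / 125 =-1.15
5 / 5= 1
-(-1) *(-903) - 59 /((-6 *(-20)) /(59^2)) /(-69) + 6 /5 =-1452305 /1656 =-877.00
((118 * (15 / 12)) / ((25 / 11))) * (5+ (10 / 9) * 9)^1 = 1947 / 2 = 973.50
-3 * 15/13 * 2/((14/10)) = -4.95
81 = 81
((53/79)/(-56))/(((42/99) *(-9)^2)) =-583/1672272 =-0.00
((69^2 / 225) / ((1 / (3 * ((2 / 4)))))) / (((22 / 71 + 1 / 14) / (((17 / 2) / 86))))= 13408563 / 1629700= 8.23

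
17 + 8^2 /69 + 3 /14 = 17525 /966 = 18.14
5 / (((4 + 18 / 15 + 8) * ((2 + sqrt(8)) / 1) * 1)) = -25 / 132 + 25 * sqrt(2) / 132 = 0.08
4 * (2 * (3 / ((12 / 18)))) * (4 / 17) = 144 / 17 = 8.47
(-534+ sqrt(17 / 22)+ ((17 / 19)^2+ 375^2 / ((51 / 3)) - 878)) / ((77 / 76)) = 38 * sqrt(374) / 847+ 168420376 / 24871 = 6772.62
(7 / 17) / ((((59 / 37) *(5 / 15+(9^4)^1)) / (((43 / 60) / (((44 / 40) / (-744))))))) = -0.02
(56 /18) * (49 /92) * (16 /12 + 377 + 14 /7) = 391363 /621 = 630.21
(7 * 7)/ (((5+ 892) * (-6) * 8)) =-49/ 43056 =-0.00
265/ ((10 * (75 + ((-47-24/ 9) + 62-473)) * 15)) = -53/ 11570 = -0.00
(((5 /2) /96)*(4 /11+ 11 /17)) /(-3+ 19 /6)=945 /5984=0.16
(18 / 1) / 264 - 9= -393 / 44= -8.93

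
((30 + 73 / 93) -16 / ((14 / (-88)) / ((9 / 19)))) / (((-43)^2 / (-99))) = -32010891 / 7623427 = -4.20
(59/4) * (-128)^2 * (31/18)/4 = 936448/9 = 104049.78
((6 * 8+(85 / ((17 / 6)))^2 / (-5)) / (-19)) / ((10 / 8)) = 5.56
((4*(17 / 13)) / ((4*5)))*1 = 17 / 65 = 0.26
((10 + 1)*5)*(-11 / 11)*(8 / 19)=-23.16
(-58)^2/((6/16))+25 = 26987/3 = 8995.67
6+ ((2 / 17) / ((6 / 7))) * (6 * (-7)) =4 / 17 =0.24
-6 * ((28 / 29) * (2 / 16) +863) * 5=-750915 / 29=-25893.62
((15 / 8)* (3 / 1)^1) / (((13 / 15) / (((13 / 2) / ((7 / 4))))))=675 / 28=24.11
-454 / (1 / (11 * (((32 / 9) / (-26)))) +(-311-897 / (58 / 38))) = 2317216 / 4590305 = 0.50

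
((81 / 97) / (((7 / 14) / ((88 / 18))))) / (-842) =-396 / 40837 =-0.01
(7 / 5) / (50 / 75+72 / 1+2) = 3 / 160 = 0.02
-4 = -4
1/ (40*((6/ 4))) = 1/ 60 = 0.02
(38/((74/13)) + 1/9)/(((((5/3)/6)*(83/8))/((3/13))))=21696/39923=0.54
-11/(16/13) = -143/16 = -8.94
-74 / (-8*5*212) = 37 / 4240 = 0.01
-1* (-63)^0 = -1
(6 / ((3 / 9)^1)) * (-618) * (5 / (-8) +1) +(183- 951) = -9879 / 2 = -4939.50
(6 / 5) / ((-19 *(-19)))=6 / 1805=0.00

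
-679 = -679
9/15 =3/5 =0.60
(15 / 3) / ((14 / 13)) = 65 / 14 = 4.64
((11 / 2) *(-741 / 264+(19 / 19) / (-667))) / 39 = -164837 / 416208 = -0.40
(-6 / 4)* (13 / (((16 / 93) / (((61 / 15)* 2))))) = -73749 / 80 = -921.86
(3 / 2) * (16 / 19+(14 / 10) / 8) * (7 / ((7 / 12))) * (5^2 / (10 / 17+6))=591345 / 8512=69.47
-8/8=-1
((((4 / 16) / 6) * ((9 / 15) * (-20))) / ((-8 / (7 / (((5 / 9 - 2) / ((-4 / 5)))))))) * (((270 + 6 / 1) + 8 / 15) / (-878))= -21777 / 285350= -0.08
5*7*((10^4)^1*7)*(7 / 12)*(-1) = -4287500 / 3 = -1429166.67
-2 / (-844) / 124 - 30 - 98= -6697983 / 52328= -128.00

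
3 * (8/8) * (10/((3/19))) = 190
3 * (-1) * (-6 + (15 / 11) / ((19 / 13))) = 3177 / 209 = 15.20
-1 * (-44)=44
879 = 879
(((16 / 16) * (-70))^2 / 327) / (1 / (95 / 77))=66500 / 3597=18.49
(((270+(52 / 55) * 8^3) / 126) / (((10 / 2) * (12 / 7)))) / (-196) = -20737 / 5821200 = -0.00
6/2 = 3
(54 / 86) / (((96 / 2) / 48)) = 0.63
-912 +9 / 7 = -6375 / 7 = -910.71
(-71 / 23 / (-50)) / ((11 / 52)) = 1846 / 6325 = 0.29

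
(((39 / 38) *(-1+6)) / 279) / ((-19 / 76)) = -130 / 1767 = -0.07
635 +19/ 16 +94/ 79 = 805645/ 1264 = 637.38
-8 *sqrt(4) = -16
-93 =-93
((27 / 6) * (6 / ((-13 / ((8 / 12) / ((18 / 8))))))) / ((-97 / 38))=304 / 1261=0.24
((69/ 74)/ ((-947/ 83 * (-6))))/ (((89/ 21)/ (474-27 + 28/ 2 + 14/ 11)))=203852565/ 137212724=1.49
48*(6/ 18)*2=32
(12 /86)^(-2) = 1849 /36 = 51.36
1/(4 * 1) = 1/4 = 0.25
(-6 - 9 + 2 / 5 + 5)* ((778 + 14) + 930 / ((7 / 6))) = -533952 / 35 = -15255.77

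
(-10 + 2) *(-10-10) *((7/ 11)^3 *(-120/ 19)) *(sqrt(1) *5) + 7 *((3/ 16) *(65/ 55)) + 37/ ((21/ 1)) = -11035656745/ 8497104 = -1298.76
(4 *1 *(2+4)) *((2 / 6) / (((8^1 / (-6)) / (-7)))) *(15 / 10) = 63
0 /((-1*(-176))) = 0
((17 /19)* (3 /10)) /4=51 /760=0.07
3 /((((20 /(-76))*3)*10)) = -19 /50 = -0.38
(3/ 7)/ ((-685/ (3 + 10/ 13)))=-21/ 8905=-0.00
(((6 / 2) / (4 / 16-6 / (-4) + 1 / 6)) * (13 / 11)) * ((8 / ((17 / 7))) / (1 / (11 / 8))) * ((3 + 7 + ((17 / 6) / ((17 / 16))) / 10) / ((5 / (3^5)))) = 4180.54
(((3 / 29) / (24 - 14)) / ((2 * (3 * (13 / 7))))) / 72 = 7 / 542880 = 0.00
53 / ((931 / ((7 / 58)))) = 0.01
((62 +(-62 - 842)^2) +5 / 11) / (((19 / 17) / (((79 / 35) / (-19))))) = -12073654609 / 138985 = -86870.20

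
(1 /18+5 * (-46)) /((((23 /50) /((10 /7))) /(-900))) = 103475000 /161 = 642701.86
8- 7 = 1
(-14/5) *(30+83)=-316.40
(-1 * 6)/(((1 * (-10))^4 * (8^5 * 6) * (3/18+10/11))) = -33/11632640000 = -0.00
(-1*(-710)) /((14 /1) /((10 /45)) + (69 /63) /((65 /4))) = 969150 /86087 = 11.26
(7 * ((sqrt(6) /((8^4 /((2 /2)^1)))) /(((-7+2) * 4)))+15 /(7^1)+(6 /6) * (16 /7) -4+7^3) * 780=1875120 /7 -273 * sqrt(6) /4096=267874.12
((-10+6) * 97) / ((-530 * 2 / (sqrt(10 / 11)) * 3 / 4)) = 388 * sqrt(110) / 8745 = 0.47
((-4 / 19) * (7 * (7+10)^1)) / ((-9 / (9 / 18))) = 238 / 171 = 1.39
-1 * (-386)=386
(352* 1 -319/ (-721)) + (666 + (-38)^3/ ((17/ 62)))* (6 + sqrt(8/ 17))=-14664030005/ 12257 -6781484* sqrt(34)/ 289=-1333205.31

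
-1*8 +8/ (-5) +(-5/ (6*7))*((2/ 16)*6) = -9.69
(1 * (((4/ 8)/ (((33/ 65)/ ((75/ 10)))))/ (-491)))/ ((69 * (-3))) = 325/ 4472028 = 0.00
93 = 93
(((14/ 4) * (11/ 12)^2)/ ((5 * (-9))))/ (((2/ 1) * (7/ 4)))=-121/ 6480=-0.02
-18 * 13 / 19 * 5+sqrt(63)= -1170 / 19+3 * sqrt(7)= -53.64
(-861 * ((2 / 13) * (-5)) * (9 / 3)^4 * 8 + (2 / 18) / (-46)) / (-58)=-2309821907 / 312156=-7399.58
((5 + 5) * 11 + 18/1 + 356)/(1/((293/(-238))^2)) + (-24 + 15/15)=10062026/14161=710.54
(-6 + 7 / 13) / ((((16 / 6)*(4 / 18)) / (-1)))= 1917 / 208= 9.22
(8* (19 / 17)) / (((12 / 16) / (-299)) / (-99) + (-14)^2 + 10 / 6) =1999712 / 44208551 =0.05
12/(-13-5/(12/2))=-72/83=-0.87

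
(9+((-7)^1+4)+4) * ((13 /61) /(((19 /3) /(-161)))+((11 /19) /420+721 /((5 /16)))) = 1120462307 /48678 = 23017.84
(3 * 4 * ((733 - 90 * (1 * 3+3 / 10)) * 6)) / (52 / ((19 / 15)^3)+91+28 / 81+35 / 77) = 95924047824 / 358697773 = 267.42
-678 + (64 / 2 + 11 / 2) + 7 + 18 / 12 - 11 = -643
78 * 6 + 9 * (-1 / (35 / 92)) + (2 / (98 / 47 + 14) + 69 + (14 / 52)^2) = 328059419 / 638820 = 513.54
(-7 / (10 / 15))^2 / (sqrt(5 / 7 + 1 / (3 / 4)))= 441 * sqrt(903) / 172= 77.05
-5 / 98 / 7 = -5 / 686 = -0.01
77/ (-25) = -77/ 25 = -3.08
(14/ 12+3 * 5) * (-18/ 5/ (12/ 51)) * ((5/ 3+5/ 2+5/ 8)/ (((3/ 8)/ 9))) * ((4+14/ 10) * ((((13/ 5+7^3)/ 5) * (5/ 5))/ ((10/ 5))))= -663570792/ 125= -5308566.34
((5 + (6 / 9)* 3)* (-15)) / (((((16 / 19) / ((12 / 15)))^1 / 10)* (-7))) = 142.50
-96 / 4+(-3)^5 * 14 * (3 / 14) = -753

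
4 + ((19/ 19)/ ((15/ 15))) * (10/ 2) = 9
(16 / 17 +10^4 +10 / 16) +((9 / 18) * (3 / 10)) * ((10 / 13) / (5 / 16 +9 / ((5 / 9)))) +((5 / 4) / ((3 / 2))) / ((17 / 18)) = 23361014929 / 2335528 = 10002.46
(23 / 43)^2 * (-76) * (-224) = 9005696 / 1849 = 4870.58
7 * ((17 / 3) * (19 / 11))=2261 / 33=68.52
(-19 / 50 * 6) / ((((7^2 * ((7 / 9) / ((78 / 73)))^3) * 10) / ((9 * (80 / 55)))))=-1419772266432 / 8990036988625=-0.16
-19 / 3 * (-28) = 532 / 3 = 177.33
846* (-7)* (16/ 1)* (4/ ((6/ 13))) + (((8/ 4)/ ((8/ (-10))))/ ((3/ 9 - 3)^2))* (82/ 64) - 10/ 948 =-821184.46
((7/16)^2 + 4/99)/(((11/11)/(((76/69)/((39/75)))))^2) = 1325546875/1274500656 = 1.04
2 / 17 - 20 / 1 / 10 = -32 / 17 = -1.88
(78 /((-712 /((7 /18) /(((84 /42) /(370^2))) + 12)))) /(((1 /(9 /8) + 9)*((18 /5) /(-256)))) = 498540640 /23763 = 20979.70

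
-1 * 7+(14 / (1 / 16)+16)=233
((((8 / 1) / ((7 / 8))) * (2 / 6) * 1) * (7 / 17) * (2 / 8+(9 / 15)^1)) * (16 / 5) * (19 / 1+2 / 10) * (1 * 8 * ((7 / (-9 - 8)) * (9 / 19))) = -4128768 / 40375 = -102.26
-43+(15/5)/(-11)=-476/11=-43.27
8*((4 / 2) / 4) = 4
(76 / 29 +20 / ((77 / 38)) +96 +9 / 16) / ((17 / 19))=74028883 / 607376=121.88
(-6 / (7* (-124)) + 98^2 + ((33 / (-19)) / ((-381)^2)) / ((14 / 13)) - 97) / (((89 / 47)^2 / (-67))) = -177637.36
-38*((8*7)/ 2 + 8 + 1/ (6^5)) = -5318803/ 3888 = -1368.00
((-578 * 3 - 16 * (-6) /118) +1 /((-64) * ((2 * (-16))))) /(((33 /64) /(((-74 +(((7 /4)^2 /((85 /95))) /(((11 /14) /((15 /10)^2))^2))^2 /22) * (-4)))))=-277223255116573732825 /539901414801408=-513470.14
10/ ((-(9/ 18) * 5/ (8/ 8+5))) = -24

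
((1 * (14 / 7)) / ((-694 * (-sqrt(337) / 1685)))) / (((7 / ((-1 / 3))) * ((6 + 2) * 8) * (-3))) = 5 * sqrt(337) / 1399104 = 0.00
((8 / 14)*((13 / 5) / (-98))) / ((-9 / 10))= 52 / 3087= 0.02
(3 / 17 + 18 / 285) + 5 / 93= 44066 / 150195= 0.29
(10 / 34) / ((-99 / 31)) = -155 / 1683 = -0.09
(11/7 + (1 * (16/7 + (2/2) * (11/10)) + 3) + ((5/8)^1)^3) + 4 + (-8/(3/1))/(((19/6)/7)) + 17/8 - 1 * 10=-534027/340480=-1.57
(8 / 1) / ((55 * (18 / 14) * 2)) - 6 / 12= -439 / 990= -0.44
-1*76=-76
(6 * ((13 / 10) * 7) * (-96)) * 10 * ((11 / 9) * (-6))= 384384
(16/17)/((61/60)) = 960/1037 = 0.93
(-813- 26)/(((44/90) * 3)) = -12585/22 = -572.05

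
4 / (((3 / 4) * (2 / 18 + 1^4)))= 24 / 5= 4.80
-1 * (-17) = 17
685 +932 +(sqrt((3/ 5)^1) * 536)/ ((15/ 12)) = 2144 * sqrt(15)/ 25 +1617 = 1949.15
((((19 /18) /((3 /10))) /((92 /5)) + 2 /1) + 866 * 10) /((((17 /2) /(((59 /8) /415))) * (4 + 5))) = 74676241 /37110960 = 2.01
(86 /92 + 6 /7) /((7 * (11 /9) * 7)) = 0.03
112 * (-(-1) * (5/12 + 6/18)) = 84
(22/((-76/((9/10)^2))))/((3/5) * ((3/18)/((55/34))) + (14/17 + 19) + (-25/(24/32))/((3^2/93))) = 1499553/2075685248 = 0.00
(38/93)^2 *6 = 2888/2883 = 1.00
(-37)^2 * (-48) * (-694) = 45604128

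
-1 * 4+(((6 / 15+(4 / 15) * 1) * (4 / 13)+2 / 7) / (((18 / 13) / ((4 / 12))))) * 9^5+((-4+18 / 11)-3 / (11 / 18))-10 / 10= 536328 / 77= 6965.30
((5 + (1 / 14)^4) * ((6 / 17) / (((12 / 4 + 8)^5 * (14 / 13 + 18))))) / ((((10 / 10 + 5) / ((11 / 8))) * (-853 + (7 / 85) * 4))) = -4161755 / 26958983007323136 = -0.00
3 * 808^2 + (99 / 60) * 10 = 3917217 / 2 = 1958608.50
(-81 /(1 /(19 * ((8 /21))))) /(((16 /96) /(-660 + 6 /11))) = 178622496 /77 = 2319772.68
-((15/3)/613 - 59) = 36162/613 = 58.99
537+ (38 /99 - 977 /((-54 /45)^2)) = -55871 /396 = -141.09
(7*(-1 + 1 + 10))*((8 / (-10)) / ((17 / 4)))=-13.18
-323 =-323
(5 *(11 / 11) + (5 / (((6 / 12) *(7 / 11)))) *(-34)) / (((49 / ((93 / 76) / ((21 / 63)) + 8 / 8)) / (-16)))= 276900 / 343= 807.29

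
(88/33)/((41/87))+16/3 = 1352/123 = 10.99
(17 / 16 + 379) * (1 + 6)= 42567 / 16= 2660.44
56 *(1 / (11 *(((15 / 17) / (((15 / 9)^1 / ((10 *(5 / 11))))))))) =476 / 225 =2.12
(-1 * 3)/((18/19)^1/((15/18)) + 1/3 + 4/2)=-855/989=-0.86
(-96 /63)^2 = 1024 /441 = 2.32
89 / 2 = 44.50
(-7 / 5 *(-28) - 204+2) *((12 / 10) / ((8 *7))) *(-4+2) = 1221 / 175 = 6.98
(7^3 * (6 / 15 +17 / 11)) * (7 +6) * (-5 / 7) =-68159 / 11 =-6196.27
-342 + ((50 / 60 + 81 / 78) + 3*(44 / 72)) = -26387 / 78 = -338.29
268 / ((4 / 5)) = 335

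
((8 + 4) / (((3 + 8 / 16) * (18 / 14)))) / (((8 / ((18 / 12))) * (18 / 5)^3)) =125 / 11664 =0.01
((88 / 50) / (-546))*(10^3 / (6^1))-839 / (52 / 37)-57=-2144201 / 3276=-654.52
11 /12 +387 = 4655 /12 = 387.92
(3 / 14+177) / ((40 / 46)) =57063 / 280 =203.80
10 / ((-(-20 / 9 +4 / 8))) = 180 / 31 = 5.81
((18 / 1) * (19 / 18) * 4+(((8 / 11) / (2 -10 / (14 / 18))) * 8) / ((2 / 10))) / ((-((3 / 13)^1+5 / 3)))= -298818 / 7733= -38.64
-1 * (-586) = 586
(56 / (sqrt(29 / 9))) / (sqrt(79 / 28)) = 336 *sqrt(16037) / 2291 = 18.57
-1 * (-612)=612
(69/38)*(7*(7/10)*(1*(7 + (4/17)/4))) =20286/323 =62.80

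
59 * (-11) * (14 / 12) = -4543 / 6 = -757.17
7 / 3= 2.33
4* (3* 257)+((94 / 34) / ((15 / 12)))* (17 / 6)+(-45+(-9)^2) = 46894 / 15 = 3126.27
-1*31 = -31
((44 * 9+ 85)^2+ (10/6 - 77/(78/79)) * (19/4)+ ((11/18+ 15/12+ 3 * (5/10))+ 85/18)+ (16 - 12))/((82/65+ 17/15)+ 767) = 360376475/1200256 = 300.25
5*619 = 3095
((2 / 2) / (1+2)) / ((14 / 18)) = 3 / 7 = 0.43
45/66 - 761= -16727/22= -760.32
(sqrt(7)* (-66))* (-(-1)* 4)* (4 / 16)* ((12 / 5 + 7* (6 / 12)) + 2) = -2607* sqrt(7) / 5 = -1379.49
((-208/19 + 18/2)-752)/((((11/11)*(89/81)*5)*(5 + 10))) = -15471/1691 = -9.15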